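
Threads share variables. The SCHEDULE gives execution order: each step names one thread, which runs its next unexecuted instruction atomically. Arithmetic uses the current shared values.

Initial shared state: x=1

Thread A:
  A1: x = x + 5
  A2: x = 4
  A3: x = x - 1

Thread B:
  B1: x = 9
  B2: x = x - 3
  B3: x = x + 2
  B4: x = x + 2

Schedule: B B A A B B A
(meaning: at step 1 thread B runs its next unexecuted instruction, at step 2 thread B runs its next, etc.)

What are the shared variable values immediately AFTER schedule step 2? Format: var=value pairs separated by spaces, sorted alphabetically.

Answer: x=6

Derivation:
Step 1: thread B executes B1 (x = 9). Shared: x=9. PCs: A@0 B@1
Step 2: thread B executes B2 (x = x - 3). Shared: x=6. PCs: A@0 B@2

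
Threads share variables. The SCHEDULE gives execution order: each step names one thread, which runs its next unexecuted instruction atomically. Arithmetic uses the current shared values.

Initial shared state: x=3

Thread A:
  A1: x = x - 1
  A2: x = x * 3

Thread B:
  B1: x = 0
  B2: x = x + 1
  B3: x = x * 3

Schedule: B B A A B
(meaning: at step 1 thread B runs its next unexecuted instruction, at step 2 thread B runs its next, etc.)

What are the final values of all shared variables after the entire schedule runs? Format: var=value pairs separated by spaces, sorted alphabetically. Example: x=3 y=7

Step 1: thread B executes B1 (x = 0). Shared: x=0. PCs: A@0 B@1
Step 2: thread B executes B2 (x = x + 1). Shared: x=1. PCs: A@0 B@2
Step 3: thread A executes A1 (x = x - 1). Shared: x=0. PCs: A@1 B@2
Step 4: thread A executes A2 (x = x * 3). Shared: x=0. PCs: A@2 B@2
Step 5: thread B executes B3 (x = x * 3). Shared: x=0. PCs: A@2 B@3

Answer: x=0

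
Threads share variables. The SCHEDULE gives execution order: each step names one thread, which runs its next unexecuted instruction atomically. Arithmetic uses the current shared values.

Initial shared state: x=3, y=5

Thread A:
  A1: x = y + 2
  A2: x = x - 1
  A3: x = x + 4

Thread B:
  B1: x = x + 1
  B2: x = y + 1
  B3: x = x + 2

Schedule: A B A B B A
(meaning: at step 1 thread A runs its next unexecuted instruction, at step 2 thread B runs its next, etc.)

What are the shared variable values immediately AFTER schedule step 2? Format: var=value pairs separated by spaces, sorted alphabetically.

Answer: x=8 y=5

Derivation:
Step 1: thread A executes A1 (x = y + 2). Shared: x=7 y=5. PCs: A@1 B@0
Step 2: thread B executes B1 (x = x + 1). Shared: x=8 y=5. PCs: A@1 B@1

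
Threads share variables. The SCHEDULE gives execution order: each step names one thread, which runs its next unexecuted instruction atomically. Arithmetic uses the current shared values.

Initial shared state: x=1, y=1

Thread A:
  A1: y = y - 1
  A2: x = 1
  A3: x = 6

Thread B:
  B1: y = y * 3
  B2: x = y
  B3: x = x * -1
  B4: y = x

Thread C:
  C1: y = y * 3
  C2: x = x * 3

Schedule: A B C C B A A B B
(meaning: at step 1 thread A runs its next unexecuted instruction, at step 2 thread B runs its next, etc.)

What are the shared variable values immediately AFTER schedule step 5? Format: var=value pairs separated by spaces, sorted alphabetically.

Answer: x=0 y=0

Derivation:
Step 1: thread A executes A1 (y = y - 1). Shared: x=1 y=0. PCs: A@1 B@0 C@0
Step 2: thread B executes B1 (y = y * 3). Shared: x=1 y=0. PCs: A@1 B@1 C@0
Step 3: thread C executes C1 (y = y * 3). Shared: x=1 y=0. PCs: A@1 B@1 C@1
Step 4: thread C executes C2 (x = x * 3). Shared: x=3 y=0. PCs: A@1 B@1 C@2
Step 5: thread B executes B2 (x = y). Shared: x=0 y=0. PCs: A@1 B@2 C@2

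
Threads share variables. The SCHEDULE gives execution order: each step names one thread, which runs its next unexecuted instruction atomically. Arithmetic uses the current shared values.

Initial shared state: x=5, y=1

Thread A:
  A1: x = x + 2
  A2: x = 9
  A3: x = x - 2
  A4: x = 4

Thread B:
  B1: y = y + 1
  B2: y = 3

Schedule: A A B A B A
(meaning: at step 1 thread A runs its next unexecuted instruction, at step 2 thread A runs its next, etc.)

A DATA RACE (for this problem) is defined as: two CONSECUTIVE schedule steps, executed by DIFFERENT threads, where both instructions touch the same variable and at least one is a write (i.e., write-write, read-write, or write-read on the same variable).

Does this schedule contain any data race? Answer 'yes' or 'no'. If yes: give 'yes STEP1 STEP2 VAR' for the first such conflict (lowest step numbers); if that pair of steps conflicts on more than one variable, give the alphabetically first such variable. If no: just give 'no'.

Answer: no

Derivation:
Steps 1,2: same thread (A). No race.
Steps 2,3: A(r=-,w=x) vs B(r=y,w=y). No conflict.
Steps 3,4: B(r=y,w=y) vs A(r=x,w=x). No conflict.
Steps 4,5: A(r=x,w=x) vs B(r=-,w=y). No conflict.
Steps 5,6: B(r=-,w=y) vs A(r=-,w=x). No conflict.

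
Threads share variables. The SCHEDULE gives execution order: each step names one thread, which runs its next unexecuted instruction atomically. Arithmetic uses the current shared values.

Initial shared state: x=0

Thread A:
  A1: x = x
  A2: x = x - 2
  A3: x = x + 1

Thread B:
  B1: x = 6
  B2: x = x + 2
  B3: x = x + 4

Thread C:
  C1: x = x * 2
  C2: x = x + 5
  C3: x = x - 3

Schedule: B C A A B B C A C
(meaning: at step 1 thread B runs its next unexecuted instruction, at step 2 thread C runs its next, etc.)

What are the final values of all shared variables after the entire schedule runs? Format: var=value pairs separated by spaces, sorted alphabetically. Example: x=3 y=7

Step 1: thread B executes B1 (x = 6). Shared: x=6. PCs: A@0 B@1 C@0
Step 2: thread C executes C1 (x = x * 2). Shared: x=12. PCs: A@0 B@1 C@1
Step 3: thread A executes A1 (x = x). Shared: x=12. PCs: A@1 B@1 C@1
Step 4: thread A executes A2 (x = x - 2). Shared: x=10. PCs: A@2 B@1 C@1
Step 5: thread B executes B2 (x = x + 2). Shared: x=12. PCs: A@2 B@2 C@1
Step 6: thread B executes B3 (x = x + 4). Shared: x=16. PCs: A@2 B@3 C@1
Step 7: thread C executes C2 (x = x + 5). Shared: x=21. PCs: A@2 B@3 C@2
Step 8: thread A executes A3 (x = x + 1). Shared: x=22. PCs: A@3 B@3 C@2
Step 9: thread C executes C3 (x = x - 3). Shared: x=19. PCs: A@3 B@3 C@3

Answer: x=19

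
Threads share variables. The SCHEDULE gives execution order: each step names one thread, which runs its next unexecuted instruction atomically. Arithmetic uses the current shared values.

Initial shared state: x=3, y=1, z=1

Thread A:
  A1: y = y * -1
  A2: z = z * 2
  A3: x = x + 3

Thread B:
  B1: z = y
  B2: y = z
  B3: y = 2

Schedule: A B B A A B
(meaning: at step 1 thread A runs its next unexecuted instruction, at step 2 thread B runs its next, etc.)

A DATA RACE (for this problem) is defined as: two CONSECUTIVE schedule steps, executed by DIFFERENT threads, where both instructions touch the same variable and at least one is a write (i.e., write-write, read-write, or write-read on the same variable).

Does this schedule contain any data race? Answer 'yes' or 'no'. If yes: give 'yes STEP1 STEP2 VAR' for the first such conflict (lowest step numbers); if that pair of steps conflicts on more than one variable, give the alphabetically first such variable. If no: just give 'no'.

Steps 1,2: A(y = y * -1) vs B(z = y). RACE on y (W-R).
Steps 2,3: same thread (B). No race.
Steps 3,4: B(y = z) vs A(z = z * 2). RACE on z (R-W).
Steps 4,5: same thread (A). No race.
Steps 5,6: A(r=x,w=x) vs B(r=-,w=y). No conflict.
First conflict at steps 1,2.

Answer: yes 1 2 y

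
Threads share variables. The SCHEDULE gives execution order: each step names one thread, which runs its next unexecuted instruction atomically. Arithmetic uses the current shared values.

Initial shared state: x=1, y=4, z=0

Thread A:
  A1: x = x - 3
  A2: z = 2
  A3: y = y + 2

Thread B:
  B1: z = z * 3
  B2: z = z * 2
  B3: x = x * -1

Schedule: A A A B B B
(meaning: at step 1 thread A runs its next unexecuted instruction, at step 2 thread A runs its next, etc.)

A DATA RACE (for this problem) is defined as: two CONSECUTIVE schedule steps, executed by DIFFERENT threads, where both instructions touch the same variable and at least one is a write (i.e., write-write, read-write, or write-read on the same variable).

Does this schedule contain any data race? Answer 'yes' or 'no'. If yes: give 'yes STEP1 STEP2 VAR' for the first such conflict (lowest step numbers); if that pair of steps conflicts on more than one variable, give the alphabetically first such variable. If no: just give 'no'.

Steps 1,2: same thread (A). No race.
Steps 2,3: same thread (A). No race.
Steps 3,4: A(r=y,w=y) vs B(r=z,w=z). No conflict.
Steps 4,5: same thread (B). No race.
Steps 5,6: same thread (B). No race.

Answer: no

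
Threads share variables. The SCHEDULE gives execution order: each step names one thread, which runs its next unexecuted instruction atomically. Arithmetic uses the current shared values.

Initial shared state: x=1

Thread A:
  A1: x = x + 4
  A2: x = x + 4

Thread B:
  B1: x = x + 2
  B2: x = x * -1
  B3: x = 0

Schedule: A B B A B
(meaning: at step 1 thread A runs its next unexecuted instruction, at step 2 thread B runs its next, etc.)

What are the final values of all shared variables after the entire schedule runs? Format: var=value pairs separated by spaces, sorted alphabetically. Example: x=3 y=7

Step 1: thread A executes A1 (x = x + 4). Shared: x=5. PCs: A@1 B@0
Step 2: thread B executes B1 (x = x + 2). Shared: x=7. PCs: A@1 B@1
Step 3: thread B executes B2 (x = x * -1). Shared: x=-7. PCs: A@1 B@2
Step 4: thread A executes A2 (x = x + 4). Shared: x=-3. PCs: A@2 B@2
Step 5: thread B executes B3 (x = 0). Shared: x=0. PCs: A@2 B@3

Answer: x=0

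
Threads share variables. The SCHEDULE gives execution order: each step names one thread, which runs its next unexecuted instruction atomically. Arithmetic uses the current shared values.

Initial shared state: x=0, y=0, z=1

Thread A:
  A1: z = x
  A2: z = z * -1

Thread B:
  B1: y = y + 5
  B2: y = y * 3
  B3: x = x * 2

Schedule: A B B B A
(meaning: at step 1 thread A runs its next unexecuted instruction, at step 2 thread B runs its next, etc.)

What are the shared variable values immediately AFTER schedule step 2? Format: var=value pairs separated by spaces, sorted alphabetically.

Step 1: thread A executes A1 (z = x). Shared: x=0 y=0 z=0. PCs: A@1 B@0
Step 2: thread B executes B1 (y = y + 5). Shared: x=0 y=5 z=0. PCs: A@1 B@1

Answer: x=0 y=5 z=0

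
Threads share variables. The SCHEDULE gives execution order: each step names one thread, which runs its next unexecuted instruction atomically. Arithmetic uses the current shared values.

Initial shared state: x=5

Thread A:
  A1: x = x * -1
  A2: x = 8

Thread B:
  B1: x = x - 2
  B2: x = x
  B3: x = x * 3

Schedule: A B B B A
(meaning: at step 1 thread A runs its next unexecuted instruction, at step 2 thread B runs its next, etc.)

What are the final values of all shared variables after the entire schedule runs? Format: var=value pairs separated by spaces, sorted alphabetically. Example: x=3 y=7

Step 1: thread A executes A1 (x = x * -1). Shared: x=-5. PCs: A@1 B@0
Step 2: thread B executes B1 (x = x - 2). Shared: x=-7. PCs: A@1 B@1
Step 3: thread B executes B2 (x = x). Shared: x=-7. PCs: A@1 B@2
Step 4: thread B executes B3 (x = x * 3). Shared: x=-21. PCs: A@1 B@3
Step 5: thread A executes A2 (x = 8). Shared: x=8. PCs: A@2 B@3

Answer: x=8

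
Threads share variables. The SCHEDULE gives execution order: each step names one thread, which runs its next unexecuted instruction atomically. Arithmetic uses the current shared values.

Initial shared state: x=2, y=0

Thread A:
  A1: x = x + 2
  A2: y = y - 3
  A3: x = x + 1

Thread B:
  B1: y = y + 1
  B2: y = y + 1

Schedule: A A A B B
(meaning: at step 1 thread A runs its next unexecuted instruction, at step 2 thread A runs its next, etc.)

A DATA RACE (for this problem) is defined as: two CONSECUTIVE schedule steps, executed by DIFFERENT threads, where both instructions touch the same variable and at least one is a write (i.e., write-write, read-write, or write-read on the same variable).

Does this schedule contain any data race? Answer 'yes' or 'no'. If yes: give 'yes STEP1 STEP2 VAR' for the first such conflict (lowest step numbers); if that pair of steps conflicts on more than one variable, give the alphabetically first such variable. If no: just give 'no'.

Steps 1,2: same thread (A). No race.
Steps 2,3: same thread (A). No race.
Steps 3,4: A(r=x,w=x) vs B(r=y,w=y). No conflict.
Steps 4,5: same thread (B). No race.

Answer: no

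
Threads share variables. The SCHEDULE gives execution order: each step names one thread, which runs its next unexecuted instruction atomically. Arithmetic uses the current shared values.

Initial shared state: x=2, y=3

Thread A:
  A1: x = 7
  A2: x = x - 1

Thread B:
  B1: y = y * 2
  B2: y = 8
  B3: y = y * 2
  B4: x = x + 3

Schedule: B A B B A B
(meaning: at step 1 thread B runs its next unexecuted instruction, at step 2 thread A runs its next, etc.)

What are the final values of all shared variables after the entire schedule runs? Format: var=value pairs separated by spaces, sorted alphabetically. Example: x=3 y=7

Answer: x=9 y=16

Derivation:
Step 1: thread B executes B1 (y = y * 2). Shared: x=2 y=6. PCs: A@0 B@1
Step 2: thread A executes A1 (x = 7). Shared: x=7 y=6. PCs: A@1 B@1
Step 3: thread B executes B2 (y = 8). Shared: x=7 y=8. PCs: A@1 B@2
Step 4: thread B executes B3 (y = y * 2). Shared: x=7 y=16. PCs: A@1 B@3
Step 5: thread A executes A2 (x = x - 1). Shared: x=6 y=16. PCs: A@2 B@3
Step 6: thread B executes B4 (x = x + 3). Shared: x=9 y=16. PCs: A@2 B@4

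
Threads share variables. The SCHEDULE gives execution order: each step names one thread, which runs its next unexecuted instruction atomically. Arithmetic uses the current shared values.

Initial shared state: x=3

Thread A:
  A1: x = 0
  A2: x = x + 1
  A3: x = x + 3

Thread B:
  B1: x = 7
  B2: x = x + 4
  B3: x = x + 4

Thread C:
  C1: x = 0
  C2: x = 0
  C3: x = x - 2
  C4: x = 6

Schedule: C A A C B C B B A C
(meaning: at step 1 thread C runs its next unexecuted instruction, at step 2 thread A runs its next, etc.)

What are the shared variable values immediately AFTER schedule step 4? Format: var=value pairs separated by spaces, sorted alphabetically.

Step 1: thread C executes C1 (x = 0). Shared: x=0. PCs: A@0 B@0 C@1
Step 2: thread A executes A1 (x = 0). Shared: x=0. PCs: A@1 B@0 C@1
Step 3: thread A executes A2 (x = x + 1). Shared: x=1. PCs: A@2 B@0 C@1
Step 4: thread C executes C2 (x = 0). Shared: x=0. PCs: A@2 B@0 C@2

Answer: x=0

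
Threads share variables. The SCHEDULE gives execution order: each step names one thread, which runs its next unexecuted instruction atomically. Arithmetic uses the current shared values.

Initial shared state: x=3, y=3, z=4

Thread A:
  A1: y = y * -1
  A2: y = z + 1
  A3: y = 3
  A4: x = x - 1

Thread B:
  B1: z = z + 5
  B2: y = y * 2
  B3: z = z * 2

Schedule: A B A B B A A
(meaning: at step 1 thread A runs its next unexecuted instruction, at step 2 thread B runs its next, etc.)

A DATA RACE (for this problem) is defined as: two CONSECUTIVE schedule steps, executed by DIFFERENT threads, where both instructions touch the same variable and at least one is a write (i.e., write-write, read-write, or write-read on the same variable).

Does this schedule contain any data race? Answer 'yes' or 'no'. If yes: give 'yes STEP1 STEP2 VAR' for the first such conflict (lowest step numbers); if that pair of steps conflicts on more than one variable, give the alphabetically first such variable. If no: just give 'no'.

Steps 1,2: A(r=y,w=y) vs B(r=z,w=z). No conflict.
Steps 2,3: B(z = z + 5) vs A(y = z + 1). RACE on z (W-R).
Steps 3,4: A(y = z + 1) vs B(y = y * 2). RACE on y (W-W).
Steps 4,5: same thread (B). No race.
Steps 5,6: B(r=z,w=z) vs A(r=-,w=y). No conflict.
Steps 6,7: same thread (A). No race.
First conflict at steps 2,3.

Answer: yes 2 3 z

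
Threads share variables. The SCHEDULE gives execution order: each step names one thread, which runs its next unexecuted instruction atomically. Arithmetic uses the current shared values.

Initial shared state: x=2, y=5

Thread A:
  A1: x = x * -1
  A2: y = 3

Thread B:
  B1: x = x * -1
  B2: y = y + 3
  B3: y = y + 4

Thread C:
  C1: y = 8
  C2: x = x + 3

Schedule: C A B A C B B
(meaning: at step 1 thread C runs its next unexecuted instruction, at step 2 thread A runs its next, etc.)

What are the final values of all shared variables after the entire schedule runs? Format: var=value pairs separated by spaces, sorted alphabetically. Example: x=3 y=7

Step 1: thread C executes C1 (y = 8). Shared: x=2 y=8. PCs: A@0 B@0 C@1
Step 2: thread A executes A1 (x = x * -1). Shared: x=-2 y=8. PCs: A@1 B@0 C@1
Step 3: thread B executes B1 (x = x * -1). Shared: x=2 y=8. PCs: A@1 B@1 C@1
Step 4: thread A executes A2 (y = 3). Shared: x=2 y=3. PCs: A@2 B@1 C@1
Step 5: thread C executes C2 (x = x + 3). Shared: x=5 y=3. PCs: A@2 B@1 C@2
Step 6: thread B executes B2 (y = y + 3). Shared: x=5 y=6. PCs: A@2 B@2 C@2
Step 7: thread B executes B3 (y = y + 4). Shared: x=5 y=10. PCs: A@2 B@3 C@2

Answer: x=5 y=10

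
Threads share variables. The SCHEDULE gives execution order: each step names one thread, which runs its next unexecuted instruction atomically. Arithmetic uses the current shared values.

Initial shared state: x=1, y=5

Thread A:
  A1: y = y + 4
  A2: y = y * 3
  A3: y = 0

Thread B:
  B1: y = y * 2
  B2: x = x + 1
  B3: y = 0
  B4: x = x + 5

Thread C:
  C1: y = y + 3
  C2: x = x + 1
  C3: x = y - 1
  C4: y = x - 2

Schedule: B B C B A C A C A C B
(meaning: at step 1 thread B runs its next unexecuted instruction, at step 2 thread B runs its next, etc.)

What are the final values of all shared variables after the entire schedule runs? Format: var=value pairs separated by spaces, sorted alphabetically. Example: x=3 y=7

Step 1: thread B executes B1 (y = y * 2). Shared: x=1 y=10. PCs: A@0 B@1 C@0
Step 2: thread B executes B2 (x = x + 1). Shared: x=2 y=10. PCs: A@0 B@2 C@0
Step 3: thread C executes C1 (y = y + 3). Shared: x=2 y=13. PCs: A@0 B@2 C@1
Step 4: thread B executes B3 (y = 0). Shared: x=2 y=0. PCs: A@0 B@3 C@1
Step 5: thread A executes A1 (y = y + 4). Shared: x=2 y=4. PCs: A@1 B@3 C@1
Step 6: thread C executes C2 (x = x + 1). Shared: x=3 y=4. PCs: A@1 B@3 C@2
Step 7: thread A executes A2 (y = y * 3). Shared: x=3 y=12. PCs: A@2 B@3 C@2
Step 8: thread C executes C3 (x = y - 1). Shared: x=11 y=12. PCs: A@2 B@3 C@3
Step 9: thread A executes A3 (y = 0). Shared: x=11 y=0. PCs: A@3 B@3 C@3
Step 10: thread C executes C4 (y = x - 2). Shared: x=11 y=9. PCs: A@3 B@3 C@4
Step 11: thread B executes B4 (x = x + 5). Shared: x=16 y=9. PCs: A@3 B@4 C@4

Answer: x=16 y=9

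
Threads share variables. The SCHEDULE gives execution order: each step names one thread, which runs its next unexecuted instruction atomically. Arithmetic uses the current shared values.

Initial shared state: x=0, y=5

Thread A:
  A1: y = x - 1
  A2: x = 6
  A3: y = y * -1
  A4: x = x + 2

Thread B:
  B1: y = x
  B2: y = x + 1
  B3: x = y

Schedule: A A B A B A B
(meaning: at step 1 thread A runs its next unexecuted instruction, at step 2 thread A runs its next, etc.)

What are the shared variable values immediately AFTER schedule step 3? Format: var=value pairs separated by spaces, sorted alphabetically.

Step 1: thread A executes A1 (y = x - 1). Shared: x=0 y=-1. PCs: A@1 B@0
Step 2: thread A executes A2 (x = 6). Shared: x=6 y=-1. PCs: A@2 B@0
Step 3: thread B executes B1 (y = x). Shared: x=6 y=6. PCs: A@2 B@1

Answer: x=6 y=6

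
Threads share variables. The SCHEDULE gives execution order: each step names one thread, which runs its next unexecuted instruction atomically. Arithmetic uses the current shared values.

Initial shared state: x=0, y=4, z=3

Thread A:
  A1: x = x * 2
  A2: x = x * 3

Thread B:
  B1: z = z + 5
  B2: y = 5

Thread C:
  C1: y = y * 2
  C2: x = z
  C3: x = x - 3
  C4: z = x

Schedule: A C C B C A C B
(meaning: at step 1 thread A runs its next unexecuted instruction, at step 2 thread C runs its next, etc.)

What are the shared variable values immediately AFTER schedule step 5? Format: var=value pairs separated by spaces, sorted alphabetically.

Step 1: thread A executes A1 (x = x * 2). Shared: x=0 y=4 z=3. PCs: A@1 B@0 C@0
Step 2: thread C executes C1 (y = y * 2). Shared: x=0 y=8 z=3. PCs: A@1 B@0 C@1
Step 3: thread C executes C2 (x = z). Shared: x=3 y=8 z=3. PCs: A@1 B@0 C@2
Step 4: thread B executes B1 (z = z + 5). Shared: x=3 y=8 z=8. PCs: A@1 B@1 C@2
Step 5: thread C executes C3 (x = x - 3). Shared: x=0 y=8 z=8. PCs: A@1 B@1 C@3

Answer: x=0 y=8 z=8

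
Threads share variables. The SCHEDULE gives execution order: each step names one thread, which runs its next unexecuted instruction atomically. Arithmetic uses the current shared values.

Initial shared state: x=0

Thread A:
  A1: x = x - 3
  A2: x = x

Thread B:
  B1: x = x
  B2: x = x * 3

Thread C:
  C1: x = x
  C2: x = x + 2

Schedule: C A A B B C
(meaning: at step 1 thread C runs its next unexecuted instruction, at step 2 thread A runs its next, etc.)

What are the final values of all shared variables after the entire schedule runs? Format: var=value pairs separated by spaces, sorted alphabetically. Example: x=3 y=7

Step 1: thread C executes C1 (x = x). Shared: x=0. PCs: A@0 B@0 C@1
Step 2: thread A executes A1 (x = x - 3). Shared: x=-3. PCs: A@1 B@0 C@1
Step 3: thread A executes A2 (x = x). Shared: x=-3. PCs: A@2 B@0 C@1
Step 4: thread B executes B1 (x = x). Shared: x=-3. PCs: A@2 B@1 C@1
Step 5: thread B executes B2 (x = x * 3). Shared: x=-9. PCs: A@2 B@2 C@1
Step 6: thread C executes C2 (x = x + 2). Shared: x=-7. PCs: A@2 B@2 C@2

Answer: x=-7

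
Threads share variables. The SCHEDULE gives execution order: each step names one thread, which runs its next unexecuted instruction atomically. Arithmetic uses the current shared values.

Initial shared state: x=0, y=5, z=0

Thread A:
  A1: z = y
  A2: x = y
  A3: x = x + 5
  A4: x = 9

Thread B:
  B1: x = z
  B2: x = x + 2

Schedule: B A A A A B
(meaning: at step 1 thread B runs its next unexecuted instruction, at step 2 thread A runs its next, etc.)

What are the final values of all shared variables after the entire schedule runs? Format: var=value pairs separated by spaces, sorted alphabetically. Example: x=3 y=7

Answer: x=11 y=5 z=5

Derivation:
Step 1: thread B executes B1 (x = z). Shared: x=0 y=5 z=0. PCs: A@0 B@1
Step 2: thread A executes A1 (z = y). Shared: x=0 y=5 z=5. PCs: A@1 B@1
Step 3: thread A executes A2 (x = y). Shared: x=5 y=5 z=5. PCs: A@2 B@1
Step 4: thread A executes A3 (x = x + 5). Shared: x=10 y=5 z=5. PCs: A@3 B@1
Step 5: thread A executes A4 (x = 9). Shared: x=9 y=5 z=5. PCs: A@4 B@1
Step 6: thread B executes B2 (x = x + 2). Shared: x=11 y=5 z=5. PCs: A@4 B@2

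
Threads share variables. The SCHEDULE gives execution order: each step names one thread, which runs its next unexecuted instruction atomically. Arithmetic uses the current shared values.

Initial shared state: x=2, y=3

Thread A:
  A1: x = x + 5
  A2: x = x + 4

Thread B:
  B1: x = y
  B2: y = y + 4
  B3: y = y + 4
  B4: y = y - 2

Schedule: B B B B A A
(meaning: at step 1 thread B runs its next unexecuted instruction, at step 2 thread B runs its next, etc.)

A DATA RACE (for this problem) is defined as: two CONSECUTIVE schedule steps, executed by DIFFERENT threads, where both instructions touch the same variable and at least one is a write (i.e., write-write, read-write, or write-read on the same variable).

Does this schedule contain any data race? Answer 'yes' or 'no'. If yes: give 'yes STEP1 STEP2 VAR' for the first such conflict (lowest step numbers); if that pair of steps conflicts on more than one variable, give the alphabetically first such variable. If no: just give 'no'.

Answer: no

Derivation:
Steps 1,2: same thread (B). No race.
Steps 2,3: same thread (B). No race.
Steps 3,4: same thread (B). No race.
Steps 4,5: B(r=y,w=y) vs A(r=x,w=x). No conflict.
Steps 5,6: same thread (A). No race.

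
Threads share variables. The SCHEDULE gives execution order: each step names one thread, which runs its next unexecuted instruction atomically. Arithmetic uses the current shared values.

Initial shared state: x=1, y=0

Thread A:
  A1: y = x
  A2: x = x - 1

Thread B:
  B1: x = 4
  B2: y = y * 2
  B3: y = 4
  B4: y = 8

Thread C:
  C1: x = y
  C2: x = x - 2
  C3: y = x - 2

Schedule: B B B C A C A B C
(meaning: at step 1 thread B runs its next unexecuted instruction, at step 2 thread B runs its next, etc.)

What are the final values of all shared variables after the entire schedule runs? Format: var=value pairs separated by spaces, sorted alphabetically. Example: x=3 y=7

Answer: x=1 y=-1

Derivation:
Step 1: thread B executes B1 (x = 4). Shared: x=4 y=0. PCs: A@0 B@1 C@0
Step 2: thread B executes B2 (y = y * 2). Shared: x=4 y=0. PCs: A@0 B@2 C@0
Step 3: thread B executes B3 (y = 4). Shared: x=4 y=4. PCs: A@0 B@3 C@0
Step 4: thread C executes C1 (x = y). Shared: x=4 y=4. PCs: A@0 B@3 C@1
Step 5: thread A executes A1 (y = x). Shared: x=4 y=4. PCs: A@1 B@3 C@1
Step 6: thread C executes C2 (x = x - 2). Shared: x=2 y=4. PCs: A@1 B@3 C@2
Step 7: thread A executes A2 (x = x - 1). Shared: x=1 y=4. PCs: A@2 B@3 C@2
Step 8: thread B executes B4 (y = 8). Shared: x=1 y=8. PCs: A@2 B@4 C@2
Step 9: thread C executes C3 (y = x - 2). Shared: x=1 y=-1. PCs: A@2 B@4 C@3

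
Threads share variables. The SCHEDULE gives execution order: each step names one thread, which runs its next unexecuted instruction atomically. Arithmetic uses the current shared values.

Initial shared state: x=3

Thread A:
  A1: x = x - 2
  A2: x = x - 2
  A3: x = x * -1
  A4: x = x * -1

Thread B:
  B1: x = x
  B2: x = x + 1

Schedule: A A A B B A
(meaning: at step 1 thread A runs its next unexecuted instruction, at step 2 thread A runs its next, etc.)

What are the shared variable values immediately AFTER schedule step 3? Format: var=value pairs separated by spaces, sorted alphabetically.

Step 1: thread A executes A1 (x = x - 2). Shared: x=1. PCs: A@1 B@0
Step 2: thread A executes A2 (x = x - 2). Shared: x=-1. PCs: A@2 B@0
Step 3: thread A executes A3 (x = x * -1). Shared: x=1. PCs: A@3 B@0

Answer: x=1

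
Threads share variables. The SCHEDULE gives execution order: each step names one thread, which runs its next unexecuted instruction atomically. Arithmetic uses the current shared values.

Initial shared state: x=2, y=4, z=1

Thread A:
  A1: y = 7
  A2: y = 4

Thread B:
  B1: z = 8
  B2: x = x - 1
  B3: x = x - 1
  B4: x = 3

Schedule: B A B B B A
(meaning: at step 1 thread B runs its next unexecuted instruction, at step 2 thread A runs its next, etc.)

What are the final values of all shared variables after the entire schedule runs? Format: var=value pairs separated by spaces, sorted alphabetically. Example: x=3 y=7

Step 1: thread B executes B1 (z = 8). Shared: x=2 y=4 z=8. PCs: A@0 B@1
Step 2: thread A executes A1 (y = 7). Shared: x=2 y=7 z=8. PCs: A@1 B@1
Step 3: thread B executes B2 (x = x - 1). Shared: x=1 y=7 z=8. PCs: A@1 B@2
Step 4: thread B executes B3 (x = x - 1). Shared: x=0 y=7 z=8. PCs: A@1 B@3
Step 5: thread B executes B4 (x = 3). Shared: x=3 y=7 z=8. PCs: A@1 B@4
Step 6: thread A executes A2 (y = 4). Shared: x=3 y=4 z=8. PCs: A@2 B@4

Answer: x=3 y=4 z=8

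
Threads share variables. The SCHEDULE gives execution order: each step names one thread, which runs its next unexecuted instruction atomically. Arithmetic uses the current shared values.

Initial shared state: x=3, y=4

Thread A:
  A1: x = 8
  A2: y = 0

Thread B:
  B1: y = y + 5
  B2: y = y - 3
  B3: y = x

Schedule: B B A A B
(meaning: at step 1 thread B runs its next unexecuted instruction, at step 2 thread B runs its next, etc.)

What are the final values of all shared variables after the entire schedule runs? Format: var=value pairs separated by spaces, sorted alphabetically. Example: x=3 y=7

Answer: x=8 y=8

Derivation:
Step 1: thread B executes B1 (y = y + 5). Shared: x=3 y=9. PCs: A@0 B@1
Step 2: thread B executes B2 (y = y - 3). Shared: x=3 y=6. PCs: A@0 B@2
Step 3: thread A executes A1 (x = 8). Shared: x=8 y=6. PCs: A@1 B@2
Step 4: thread A executes A2 (y = 0). Shared: x=8 y=0. PCs: A@2 B@2
Step 5: thread B executes B3 (y = x). Shared: x=8 y=8. PCs: A@2 B@3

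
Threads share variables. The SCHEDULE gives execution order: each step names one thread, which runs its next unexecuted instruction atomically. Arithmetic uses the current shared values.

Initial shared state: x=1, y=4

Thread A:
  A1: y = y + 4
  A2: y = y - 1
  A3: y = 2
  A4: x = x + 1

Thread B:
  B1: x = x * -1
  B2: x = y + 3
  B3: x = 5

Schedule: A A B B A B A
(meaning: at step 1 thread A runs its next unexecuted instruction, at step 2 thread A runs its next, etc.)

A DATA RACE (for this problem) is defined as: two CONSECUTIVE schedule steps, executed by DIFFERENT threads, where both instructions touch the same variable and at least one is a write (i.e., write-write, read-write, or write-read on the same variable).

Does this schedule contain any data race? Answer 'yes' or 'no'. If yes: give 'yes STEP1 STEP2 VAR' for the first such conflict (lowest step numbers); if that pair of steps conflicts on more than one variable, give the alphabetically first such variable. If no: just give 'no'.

Steps 1,2: same thread (A). No race.
Steps 2,3: A(r=y,w=y) vs B(r=x,w=x). No conflict.
Steps 3,4: same thread (B). No race.
Steps 4,5: B(x = y + 3) vs A(y = 2). RACE on y (R-W).
Steps 5,6: A(r=-,w=y) vs B(r=-,w=x). No conflict.
Steps 6,7: B(x = 5) vs A(x = x + 1). RACE on x (W-W).
First conflict at steps 4,5.

Answer: yes 4 5 y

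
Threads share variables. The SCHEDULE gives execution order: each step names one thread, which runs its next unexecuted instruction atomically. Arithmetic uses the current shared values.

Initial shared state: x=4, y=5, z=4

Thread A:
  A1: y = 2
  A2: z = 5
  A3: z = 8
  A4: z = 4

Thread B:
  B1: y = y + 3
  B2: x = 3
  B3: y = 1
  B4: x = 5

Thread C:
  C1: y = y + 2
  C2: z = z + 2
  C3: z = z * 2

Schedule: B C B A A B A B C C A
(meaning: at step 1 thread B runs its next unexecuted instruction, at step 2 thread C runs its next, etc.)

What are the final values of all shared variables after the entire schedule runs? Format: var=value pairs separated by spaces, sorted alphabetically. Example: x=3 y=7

Step 1: thread B executes B1 (y = y + 3). Shared: x=4 y=8 z=4. PCs: A@0 B@1 C@0
Step 2: thread C executes C1 (y = y + 2). Shared: x=4 y=10 z=4. PCs: A@0 B@1 C@1
Step 3: thread B executes B2 (x = 3). Shared: x=3 y=10 z=4. PCs: A@0 B@2 C@1
Step 4: thread A executes A1 (y = 2). Shared: x=3 y=2 z=4. PCs: A@1 B@2 C@1
Step 5: thread A executes A2 (z = 5). Shared: x=3 y=2 z=5. PCs: A@2 B@2 C@1
Step 6: thread B executes B3 (y = 1). Shared: x=3 y=1 z=5. PCs: A@2 B@3 C@1
Step 7: thread A executes A3 (z = 8). Shared: x=3 y=1 z=8. PCs: A@3 B@3 C@1
Step 8: thread B executes B4 (x = 5). Shared: x=5 y=1 z=8. PCs: A@3 B@4 C@1
Step 9: thread C executes C2 (z = z + 2). Shared: x=5 y=1 z=10. PCs: A@3 B@4 C@2
Step 10: thread C executes C3 (z = z * 2). Shared: x=5 y=1 z=20. PCs: A@3 B@4 C@3
Step 11: thread A executes A4 (z = 4). Shared: x=5 y=1 z=4. PCs: A@4 B@4 C@3

Answer: x=5 y=1 z=4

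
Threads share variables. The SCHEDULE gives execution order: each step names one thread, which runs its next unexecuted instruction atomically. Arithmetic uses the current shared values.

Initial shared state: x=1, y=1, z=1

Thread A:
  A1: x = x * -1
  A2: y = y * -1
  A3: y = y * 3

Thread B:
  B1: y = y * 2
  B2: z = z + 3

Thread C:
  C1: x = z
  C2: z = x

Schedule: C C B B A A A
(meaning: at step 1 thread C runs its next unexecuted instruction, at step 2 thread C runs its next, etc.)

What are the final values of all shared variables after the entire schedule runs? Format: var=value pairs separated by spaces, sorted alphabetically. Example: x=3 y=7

Answer: x=-1 y=-6 z=4

Derivation:
Step 1: thread C executes C1 (x = z). Shared: x=1 y=1 z=1. PCs: A@0 B@0 C@1
Step 2: thread C executes C2 (z = x). Shared: x=1 y=1 z=1. PCs: A@0 B@0 C@2
Step 3: thread B executes B1 (y = y * 2). Shared: x=1 y=2 z=1. PCs: A@0 B@1 C@2
Step 4: thread B executes B2 (z = z + 3). Shared: x=1 y=2 z=4. PCs: A@0 B@2 C@2
Step 5: thread A executes A1 (x = x * -1). Shared: x=-1 y=2 z=4. PCs: A@1 B@2 C@2
Step 6: thread A executes A2 (y = y * -1). Shared: x=-1 y=-2 z=4. PCs: A@2 B@2 C@2
Step 7: thread A executes A3 (y = y * 3). Shared: x=-1 y=-6 z=4. PCs: A@3 B@2 C@2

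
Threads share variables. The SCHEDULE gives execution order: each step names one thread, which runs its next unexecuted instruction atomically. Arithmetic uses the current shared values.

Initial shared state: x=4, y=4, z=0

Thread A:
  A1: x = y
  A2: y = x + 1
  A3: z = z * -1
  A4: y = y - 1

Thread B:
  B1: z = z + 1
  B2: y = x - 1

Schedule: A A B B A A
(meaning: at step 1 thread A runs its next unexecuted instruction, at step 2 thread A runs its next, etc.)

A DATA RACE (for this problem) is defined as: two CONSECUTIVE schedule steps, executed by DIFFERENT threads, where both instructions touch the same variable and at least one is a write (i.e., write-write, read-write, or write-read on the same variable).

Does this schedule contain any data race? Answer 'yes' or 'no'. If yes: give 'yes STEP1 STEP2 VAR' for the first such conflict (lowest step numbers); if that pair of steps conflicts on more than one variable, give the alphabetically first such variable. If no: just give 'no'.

Steps 1,2: same thread (A). No race.
Steps 2,3: A(r=x,w=y) vs B(r=z,w=z). No conflict.
Steps 3,4: same thread (B). No race.
Steps 4,5: B(r=x,w=y) vs A(r=z,w=z). No conflict.
Steps 5,6: same thread (A). No race.

Answer: no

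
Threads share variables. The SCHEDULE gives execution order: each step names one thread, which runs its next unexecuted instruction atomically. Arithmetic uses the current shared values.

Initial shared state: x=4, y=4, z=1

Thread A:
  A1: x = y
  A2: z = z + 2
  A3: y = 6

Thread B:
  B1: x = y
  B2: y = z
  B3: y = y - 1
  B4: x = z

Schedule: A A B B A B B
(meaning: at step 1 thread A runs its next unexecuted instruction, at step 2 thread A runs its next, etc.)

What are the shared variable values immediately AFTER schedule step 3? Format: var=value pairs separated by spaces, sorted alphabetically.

Step 1: thread A executes A1 (x = y). Shared: x=4 y=4 z=1. PCs: A@1 B@0
Step 2: thread A executes A2 (z = z + 2). Shared: x=4 y=4 z=3. PCs: A@2 B@0
Step 3: thread B executes B1 (x = y). Shared: x=4 y=4 z=3. PCs: A@2 B@1

Answer: x=4 y=4 z=3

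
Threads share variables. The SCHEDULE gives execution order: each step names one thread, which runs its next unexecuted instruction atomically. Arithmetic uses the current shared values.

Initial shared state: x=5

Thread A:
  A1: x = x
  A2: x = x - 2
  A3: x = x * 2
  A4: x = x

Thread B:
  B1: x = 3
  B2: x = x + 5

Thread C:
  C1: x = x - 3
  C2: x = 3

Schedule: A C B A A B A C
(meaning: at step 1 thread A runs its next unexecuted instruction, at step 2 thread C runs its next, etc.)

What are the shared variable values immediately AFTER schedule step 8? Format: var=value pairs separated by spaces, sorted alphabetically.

Answer: x=3

Derivation:
Step 1: thread A executes A1 (x = x). Shared: x=5. PCs: A@1 B@0 C@0
Step 2: thread C executes C1 (x = x - 3). Shared: x=2. PCs: A@1 B@0 C@1
Step 3: thread B executes B1 (x = 3). Shared: x=3. PCs: A@1 B@1 C@1
Step 4: thread A executes A2 (x = x - 2). Shared: x=1. PCs: A@2 B@1 C@1
Step 5: thread A executes A3 (x = x * 2). Shared: x=2. PCs: A@3 B@1 C@1
Step 6: thread B executes B2 (x = x + 5). Shared: x=7. PCs: A@3 B@2 C@1
Step 7: thread A executes A4 (x = x). Shared: x=7. PCs: A@4 B@2 C@1
Step 8: thread C executes C2 (x = 3). Shared: x=3. PCs: A@4 B@2 C@2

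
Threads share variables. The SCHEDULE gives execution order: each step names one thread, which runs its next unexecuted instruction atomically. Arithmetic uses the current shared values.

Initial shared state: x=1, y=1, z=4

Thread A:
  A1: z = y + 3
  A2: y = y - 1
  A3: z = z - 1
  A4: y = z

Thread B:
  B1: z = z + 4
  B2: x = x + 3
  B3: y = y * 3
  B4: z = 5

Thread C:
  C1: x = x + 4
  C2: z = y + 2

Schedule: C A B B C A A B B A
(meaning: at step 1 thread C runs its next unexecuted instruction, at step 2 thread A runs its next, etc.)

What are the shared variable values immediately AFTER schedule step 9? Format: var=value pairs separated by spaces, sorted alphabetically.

Answer: x=8 y=0 z=5

Derivation:
Step 1: thread C executes C1 (x = x + 4). Shared: x=5 y=1 z=4. PCs: A@0 B@0 C@1
Step 2: thread A executes A1 (z = y + 3). Shared: x=5 y=1 z=4. PCs: A@1 B@0 C@1
Step 3: thread B executes B1 (z = z + 4). Shared: x=5 y=1 z=8. PCs: A@1 B@1 C@1
Step 4: thread B executes B2 (x = x + 3). Shared: x=8 y=1 z=8. PCs: A@1 B@2 C@1
Step 5: thread C executes C2 (z = y + 2). Shared: x=8 y=1 z=3. PCs: A@1 B@2 C@2
Step 6: thread A executes A2 (y = y - 1). Shared: x=8 y=0 z=3. PCs: A@2 B@2 C@2
Step 7: thread A executes A3 (z = z - 1). Shared: x=8 y=0 z=2. PCs: A@3 B@2 C@2
Step 8: thread B executes B3 (y = y * 3). Shared: x=8 y=0 z=2. PCs: A@3 B@3 C@2
Step 9: thread B executes B4 (z = 5). Shared: x=8 y=0 z=5. PCs: A@3 B@4 C@2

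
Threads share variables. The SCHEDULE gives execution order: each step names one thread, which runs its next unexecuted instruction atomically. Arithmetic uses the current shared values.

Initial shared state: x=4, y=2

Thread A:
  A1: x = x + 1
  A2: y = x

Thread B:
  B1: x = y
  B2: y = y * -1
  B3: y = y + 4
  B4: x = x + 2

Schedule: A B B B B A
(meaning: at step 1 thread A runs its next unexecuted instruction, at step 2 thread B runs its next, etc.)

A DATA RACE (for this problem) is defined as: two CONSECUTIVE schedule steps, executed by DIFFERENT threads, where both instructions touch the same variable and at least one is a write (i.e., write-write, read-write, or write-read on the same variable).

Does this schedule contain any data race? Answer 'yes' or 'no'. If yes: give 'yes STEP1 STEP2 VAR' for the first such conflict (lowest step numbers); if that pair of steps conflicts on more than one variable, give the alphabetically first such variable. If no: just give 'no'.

Answer: yes 1 2 x

Derivation:
Steps 1,2: A(x = x + 1) vs B(x = y). RACE on x (W-W).
Steps 2,3: same thread (B). No race.
Steps 3,4: same thread (B). No race.
Steps 4,5: same thread (B). No race.
Steps 5,6: B(x = x + 2) vs A(y = x). RACE on x (W-R).
First conflict at steps 1,2.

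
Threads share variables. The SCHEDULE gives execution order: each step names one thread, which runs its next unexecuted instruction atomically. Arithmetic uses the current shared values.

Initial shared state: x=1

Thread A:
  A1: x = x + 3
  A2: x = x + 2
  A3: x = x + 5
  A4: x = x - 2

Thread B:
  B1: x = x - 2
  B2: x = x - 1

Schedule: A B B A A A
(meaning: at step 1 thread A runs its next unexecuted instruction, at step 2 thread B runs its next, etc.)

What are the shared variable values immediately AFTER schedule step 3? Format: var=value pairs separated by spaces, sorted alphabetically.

Answer: x=1

Derivation:
Step 1: thread A executes A1 (x = x + 3). Shared: x=4. PCs: A@1 B@0
Step 2: thread B executes B1 (x = x - 2). Shared: x=2. PCs: A@1 B@1
Step 3: thread B executes B2 (x = x - 1). Shared: x=1. PCs: A@1 B@2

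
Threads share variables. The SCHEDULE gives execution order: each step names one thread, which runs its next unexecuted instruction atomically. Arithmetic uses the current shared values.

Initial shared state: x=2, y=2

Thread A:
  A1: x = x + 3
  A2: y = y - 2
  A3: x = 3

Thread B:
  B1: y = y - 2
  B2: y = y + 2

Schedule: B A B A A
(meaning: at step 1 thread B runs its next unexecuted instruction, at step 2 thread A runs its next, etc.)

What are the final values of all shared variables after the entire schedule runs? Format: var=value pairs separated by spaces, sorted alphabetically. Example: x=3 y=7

Answer: x=3 y=0

Derivation:
Step 1: thread B executes B1 (y = y - 2). Shared: x=2 y=0. PCs: A@0 B@1
Step 2: thread A executes A1 (x = x + 3). Shared: x=5 y=0. PCs: A@1 B@1
Step 3: thread B executes B2 (y = y + 2). Shared: x=5 y=2. PCs: A@1 B@2
Step 4: thread A executes A2 (y = y - 2). Shared: x=5 y=0. PCs: A@2 B@2
Step 5: thread A executes A3 (x = 3). Shared: x=3 y=0. PCs: A@3 B@2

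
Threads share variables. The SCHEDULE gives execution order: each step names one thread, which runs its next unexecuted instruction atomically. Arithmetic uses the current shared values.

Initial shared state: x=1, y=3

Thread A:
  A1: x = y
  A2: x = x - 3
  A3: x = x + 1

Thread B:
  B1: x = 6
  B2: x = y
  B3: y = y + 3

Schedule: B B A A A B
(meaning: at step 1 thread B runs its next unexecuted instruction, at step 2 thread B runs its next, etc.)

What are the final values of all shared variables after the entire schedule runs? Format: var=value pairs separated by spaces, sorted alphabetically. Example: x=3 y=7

Answer: x=1 y=6

Derivation:
Step 1: thread B executes B1 (x = 6). Shared: x=6 y=3. PCs: A@0 B@1
Step 2: thread B executes B2 (x = y). Shared: x=3 y=3. PCs: A@0 B@2
Step 3: thread A executes A1 (x = y). Shared: x=3 y=3. PCs: A@1 B@2
Step 4: thread A executes A2 (x = x - 3). Shared: x=0 y=3. PCs: A@2 B@2
Step 5: thread A executes A3 (x = x + 1). Shared: x=1 y=3. PCs: A@3 B@2
Step 6: thread B executes B3 (y = y + 3). Shared: x=1 y=6. PCs: A@3 B@3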